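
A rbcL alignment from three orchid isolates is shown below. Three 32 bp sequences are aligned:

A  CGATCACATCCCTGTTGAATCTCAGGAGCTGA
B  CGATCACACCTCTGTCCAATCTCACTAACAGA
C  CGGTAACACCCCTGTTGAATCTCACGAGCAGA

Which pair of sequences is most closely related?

A–B: 8/32 differ, p = 0.250, d = 0.304.
A–C: 5/32 differ, p = 0.156, d = 0.175.
B–C: 7/32 differ, p = 0.219, d = 0.259.
The smallest distance is between A and C.

A and C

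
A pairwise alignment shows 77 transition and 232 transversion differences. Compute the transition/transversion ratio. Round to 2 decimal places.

0.33

R = 77/232 = 0.331896… ≈ 0.33 (to 2 d.p.).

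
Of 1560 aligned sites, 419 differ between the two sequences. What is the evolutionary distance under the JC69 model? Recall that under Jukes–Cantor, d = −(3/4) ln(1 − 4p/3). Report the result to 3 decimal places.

p = 419/1560 ≈ 0.26859.
d = −(3/4) ln(1 − 4p/3) = −0.75 ln(1 − 0.35812) = −0.75 ln(0.64188)
  = −0.75 × (-0.443354) = 0.332516 substitutions/site.

0.333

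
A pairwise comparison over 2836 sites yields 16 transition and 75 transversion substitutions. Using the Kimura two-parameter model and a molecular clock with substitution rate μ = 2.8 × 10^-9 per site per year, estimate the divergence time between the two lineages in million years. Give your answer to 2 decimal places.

P = 16/2836 ≈ 0.005642 and Q = 75/2836 ≈ 0.026446.
Under the Kimura two-parameter model, d = −½ ln(1 − 2P − Q) − ¼ ln(1 − 2Q).
1 − 2P − Q = 0.96227, giving −½ ln(0.96227) = 0.019230.
1 − 2Q = 0.947108, giving −¼ ln(0.947108) = 0.013586.
d = 0.019230 + 0.013586 = 0.032816.
Under a molecular clock d = 2μt, so t = d/(2μ) = 0.032816 / (2 × 2.8 × 10^-9) = 5.86 million years.

5.86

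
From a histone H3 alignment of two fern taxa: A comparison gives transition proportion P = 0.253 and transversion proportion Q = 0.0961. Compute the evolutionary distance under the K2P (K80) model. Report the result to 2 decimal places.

Under the Kimura two-parameter model, d = −½ ln(1 − 2P − Q) − ¼ ln(1 − 2Q).
1 − 2P − Q = 0.3979, giving −½ ln(0.3979) = 0.460777.
1 − 2Q = 0.8078, giving −¼ ln(0.8078) = 0.053360.
d = 0.460777 + 0.053360 = 0.514137.

0.51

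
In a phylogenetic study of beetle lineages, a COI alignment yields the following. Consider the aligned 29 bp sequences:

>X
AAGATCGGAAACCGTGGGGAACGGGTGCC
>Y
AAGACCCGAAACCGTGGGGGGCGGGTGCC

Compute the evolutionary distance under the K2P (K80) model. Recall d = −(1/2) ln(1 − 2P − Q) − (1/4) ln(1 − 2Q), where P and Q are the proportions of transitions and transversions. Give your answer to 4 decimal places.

Of 29 sites, 3 differences are transitions and 1 are transversions, so P = 3/29 ≈ 0.103448 and Q = 1/29 ≈ 0.034483.
Under the Kimura two-parameter model, d = −½ ln(1 − 2P − Q) − ¼ ln(1 − 2Q).
1 − 2P − Q = 0.758621, giving −½ ln(0.758621) = 0.138126.
1 − 2Q = 0.931034, giving −¼ ln(0.931034) = 0.017865.
d = 0.138126 + 0.017865 = 0.155991.

0.1560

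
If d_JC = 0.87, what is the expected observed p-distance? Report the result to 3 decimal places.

p = (3/4)(1 − e^(−4d/3)) = 0.75 × (1 − e^(-1.16)) = 0.75 × (1 − 0.313486) = 0.514886.

0.515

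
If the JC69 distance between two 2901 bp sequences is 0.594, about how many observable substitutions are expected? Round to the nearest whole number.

Invert JC69: p = (3/4)(1 − e^(−4d/3)) = 0.75 × (1 − e^(-0.792)) = 0.75 × (1 − 0.452938) = 0.410297.
Expected differing sites = pL ≈ 0.410297 × 2901 = 1190.271597 ≈ 1190.

1190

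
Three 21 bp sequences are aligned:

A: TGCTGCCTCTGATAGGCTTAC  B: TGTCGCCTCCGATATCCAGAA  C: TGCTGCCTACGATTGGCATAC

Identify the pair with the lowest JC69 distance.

A and C

A–B: 8/21 differ, p = 0.381, d = 0.532.
A–C: 4/21 differ, p = 0.190, d = 0.220.
B–C: 8/21 differ, p = 0.381, d = 0.532.
The smallest distance is between A and C.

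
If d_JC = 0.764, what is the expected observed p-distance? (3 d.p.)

0.479

p = (3/4)(1 − e^(−4d/3)) = 0.75 × (1 − e^(-1.018667)) = 0.75 × (1 − 0.361076) = 0.479193.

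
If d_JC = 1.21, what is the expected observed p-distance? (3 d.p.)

0.601

p = (3/4)(1 − e^(−4d/3)) = 0.75 × (1 − e^(-1.613333)) = 0.75 × (1 − 0.199222) = 0.600584.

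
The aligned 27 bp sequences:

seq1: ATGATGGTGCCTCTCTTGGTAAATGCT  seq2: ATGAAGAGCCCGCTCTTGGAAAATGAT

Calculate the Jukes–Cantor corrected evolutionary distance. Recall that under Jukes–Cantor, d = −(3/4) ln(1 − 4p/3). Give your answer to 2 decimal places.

The sequences differ at 7 of 27 sites (5, 7, 8, 9, 12, 20, 26), so p = 7/27 ≈ 0.259259.
d = −(3/4) ln(1 − 4p/3) = −0.75 ln(1 − 0.345679) = −0.75 ln(0.654321)
  = −0.75 × (-0.424157) = 0.318118 substitutions/site.

0.32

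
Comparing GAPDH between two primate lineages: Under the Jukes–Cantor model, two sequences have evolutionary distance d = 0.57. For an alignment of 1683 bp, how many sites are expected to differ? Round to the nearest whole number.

672

Invert JC69: p = (3/4)(1 − e^(−4d/3)) = 0.75 × (1 − e^(-0.76)) = 0.75 × (1 − 0.467666) = 0.399251.
Expected differing sites = pL ≈ 0.399251 × 1683 = 671.939433 ≈ 672.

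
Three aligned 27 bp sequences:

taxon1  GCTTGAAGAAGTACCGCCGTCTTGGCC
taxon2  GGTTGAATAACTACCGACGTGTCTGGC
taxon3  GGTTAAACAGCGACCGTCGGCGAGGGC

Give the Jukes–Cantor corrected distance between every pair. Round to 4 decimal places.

taxon1–taxon2: 8/27 sites differ → p ≈ 0.296296, d = −0.75 ln(1 − 0.395061) = 0.376971 ≈ 0.3770.
taxon1–taxon3: 11/27 sites differ → p ≈ 0.407407, d = −0.75 ln(1 − 0.543209) = 0.587647 ≈ 0.5876.
taxon2–taxon3: 10/27 sites differ → p ≈ 0.37037, d = −0.75 ln(1 − 0.493827) = 0.510658 ≈ 0.5107.

d(taxon1,taxon2) = 0.3770, d(taxon1,taxon3) = 0.5876, d(taxon2,taxon3) = 0.5107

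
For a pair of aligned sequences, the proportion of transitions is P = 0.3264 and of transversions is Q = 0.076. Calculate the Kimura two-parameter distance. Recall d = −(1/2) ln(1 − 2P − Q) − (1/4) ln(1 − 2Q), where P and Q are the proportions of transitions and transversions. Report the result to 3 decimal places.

0.694

Under the Kimura two-parameter model, d = −½ ln(1 − 2P − Q) − ¼ ln(1 − 2Q).
1 − 2P − Q = 0.2712, giving −½ ln(0.2712) = 0.652449.
1 − 2Q = 0.848, giving −¼ ln(0.848) = 0.041219.
d = 0.652449 + 0.041219 = 0.693668.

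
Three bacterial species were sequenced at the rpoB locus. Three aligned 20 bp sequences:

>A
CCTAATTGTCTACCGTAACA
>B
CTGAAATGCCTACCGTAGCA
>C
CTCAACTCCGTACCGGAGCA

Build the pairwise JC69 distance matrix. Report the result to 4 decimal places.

A–B: 5/20 sites differ → p = 0.25, d = −0.75 ln(1 − 0.333333) = 0.304098 ≈ 0.3041.
A–C: 8/20 sites differ → p = 0.4, d = −0.75 ln(1 − 0.533333) = 0.571605 ≈ 0.5716.
B–C: 5/20 sites differ → p = 0.25, d = −0.75 ln(1 − 0.333333) = 0.304098 ≈ 0.3041.

d(A,B) = 0.3041, d(A,C) = 0.5716, d(B,C) = 0.3041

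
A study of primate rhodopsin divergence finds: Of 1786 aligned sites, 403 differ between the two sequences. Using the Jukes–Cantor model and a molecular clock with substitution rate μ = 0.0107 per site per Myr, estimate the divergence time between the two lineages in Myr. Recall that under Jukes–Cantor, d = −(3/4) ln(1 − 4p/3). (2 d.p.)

12.54

p = 403/1786 ≈ 0.225644.
d = −(3/4) ln(1 − 4p/3) = −0.75 ln(1 − 0.300859) = −0.75 ln(0.699141)
  = −0.75 × (-0.357903) = 0.268427 substitutions/site.
Under a molecular clock d = 2μt, so t = d/(2μ) = 0.268427 / (2 × 0.0107) = 12.54 Myr.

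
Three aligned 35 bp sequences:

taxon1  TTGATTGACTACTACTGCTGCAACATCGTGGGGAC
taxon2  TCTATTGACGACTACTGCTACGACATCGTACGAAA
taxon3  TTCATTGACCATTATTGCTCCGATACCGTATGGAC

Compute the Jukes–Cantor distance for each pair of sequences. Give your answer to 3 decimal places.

d(taxon1,taxon2) = 0.315, d(taxon1,taxon3) = 0.360, d(taxon2,taxon3) = 0.407

taxon1–taxon2: 9/35 sites differ → p ≈ 0.257143, d = −0.75 ln(1 − 0.342857) = 0.314890 ≈ 0.315.
taxon1–taxon3: 10/35 sites differ → p ≈ 0.285714, d = −0.75 ln(1 − 0.380952) = 0.359679 ≈ 0.360.
taxon2–taxon3: 11/35 sites differ → p ≈ 0.314286, d = −0.75 ln(1 − 0.419048) = 0.407315 ≈ 0.407.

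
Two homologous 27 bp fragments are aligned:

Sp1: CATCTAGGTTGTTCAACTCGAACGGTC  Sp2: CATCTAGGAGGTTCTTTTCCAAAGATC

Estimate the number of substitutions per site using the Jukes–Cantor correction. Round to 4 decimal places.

0.3770

The sequences differ at 8 of 27 sites (9, 10, 15, 16, 17, 20, 23, 25), so p = 8/27 ≈ 0.296296.
d = −(3/4) ln(1 − 4p/3) = −0.75 ln(1 − 0.395061) = −0.75 ln(0.604939)
  = −0.75 × (-0.502628) = 0.376971 substitutions/site.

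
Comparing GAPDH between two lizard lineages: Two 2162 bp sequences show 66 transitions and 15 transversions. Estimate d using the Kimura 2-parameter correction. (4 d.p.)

P = 66/2162 ≈ 0.030527 and Q = 15/2162 ≈ 0.006938.
Under the Kimura two-parameter model, d = −½ ln(1 − 2P − Q) − ¼ ln(1 − 2Q).
1 − 2P − Q = 0.932008, giving −½ ln(0.932008) = 0.035207.
1 − 2Q = 0.986124, giving −¼ ln(0.986124) = 0.003493.
d = 0.035207 + 0.003493 = 0.038700.

0.0387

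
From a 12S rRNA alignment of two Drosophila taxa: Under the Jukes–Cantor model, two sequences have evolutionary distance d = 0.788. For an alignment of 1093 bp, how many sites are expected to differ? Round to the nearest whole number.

533

Invert JC69: p = (3/4)(1 − e^(−4d/3)) = 0.75 × (1 − e^(-1.050667)) = 0.75 × (1 − 0.349704) = 0.487722.
Expected differing sites = pL ≈ 0.487722 × 1093 = 533.080146 ≈ 533.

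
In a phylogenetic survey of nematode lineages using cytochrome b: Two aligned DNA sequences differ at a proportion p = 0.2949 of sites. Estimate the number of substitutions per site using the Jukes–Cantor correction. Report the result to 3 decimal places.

d = −(3/4) ln(1 − 4p/3) = −0.75 ln(1 − 0.3932) = −0.75 ln(0.6068)
  = −0.75 × (-0.499556) = 0.374667 substitutions/site.

0.375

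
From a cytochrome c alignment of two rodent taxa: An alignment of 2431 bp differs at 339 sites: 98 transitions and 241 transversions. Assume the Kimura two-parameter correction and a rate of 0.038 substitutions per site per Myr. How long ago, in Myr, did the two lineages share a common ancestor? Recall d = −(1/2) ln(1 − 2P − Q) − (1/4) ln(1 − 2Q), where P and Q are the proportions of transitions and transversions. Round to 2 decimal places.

P = 98/2431 ≈ 0.040313 and Q = 241/2431 ≈ 0.099136.
Under the Kimura two-parameter model, d = −½ ln(1 − 2P − Q) − ¼ ln(1 − 2Q).
1 − 2P − Q = 0.820238, giving −½ ln(0.820238) = 0.099080.
1 − 2Q = 0.801728, giving −¼ ln(0.801728) = 0.055246.
d = 0.099080 + 0.055246 = 0.154326.
Under a molecular clock d = 2μt, so t = d/(2μ) = 0.154326 / (2 × 0.038) = 2.03 Myr.

2.03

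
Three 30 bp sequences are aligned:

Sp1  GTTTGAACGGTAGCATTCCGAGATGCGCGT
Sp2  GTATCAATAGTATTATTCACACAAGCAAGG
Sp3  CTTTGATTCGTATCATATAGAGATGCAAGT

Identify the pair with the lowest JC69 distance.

Sp1 and Sp3

Sp1–Sp2: 13/30 differ, p = 0.433, d = 0.647.
Sp1–Sp3: 10/30 differ, p = 0.333, d = 0.441.
Sp2–Sp3: 12/30 differ, p = 0.400, d = 0.572.
The smallest distance is between Sp1 and Sp3.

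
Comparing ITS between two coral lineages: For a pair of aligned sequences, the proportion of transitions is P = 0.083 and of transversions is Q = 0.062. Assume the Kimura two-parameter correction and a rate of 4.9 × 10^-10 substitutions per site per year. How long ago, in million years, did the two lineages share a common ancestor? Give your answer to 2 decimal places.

165.80

Under the Kimura two-parameter model, d = −½ ln(1 − 2P − Q) − ¼ ln(1 − 2Q).
1 − 2P − Q = 0.772, giving −½ ln(0.772) = 0.129385.
1 − 2Q = 0.876, giving −¼ ln(0.876) = 0.033097.
d = 0.129385 + 0.033097 = 0.162482.
Under a molecular clock d = 2μt, so t = d/(2μ) = 0.162482 / (2 × 4.9 × 10^-10) = 165.80 million years.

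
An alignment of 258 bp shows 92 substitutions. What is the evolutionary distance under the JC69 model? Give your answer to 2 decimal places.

0.48

p = 92/258 ≈ 0.356589.
d = −(3/4) ln(1 − 4p/3) = −0.75 ln(1 − 0.475452) = −0.75 ln(0.524548)
  = −0.75 × (-0.645218) = 0.483914 substitutions/site.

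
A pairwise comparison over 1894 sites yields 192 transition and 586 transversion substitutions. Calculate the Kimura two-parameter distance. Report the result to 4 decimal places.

P = 192/1894 ≈ 0.101373 and Q = 586/1894 ≈ 0.309398.
Under the Kimura two-parameter model, d = −½ ln(1 − 2P − Q) − ¼ ln(1 − 2Q).
1 − 2P − Q = 0.487856, giving −½ ln(0.487856) = 0.358867.
1 − 2Q = 0.381204, giving −¼ ln(0.381204) = 0.241105.
d = 0.358867 + 0.241105 = 0.599972.

0.6000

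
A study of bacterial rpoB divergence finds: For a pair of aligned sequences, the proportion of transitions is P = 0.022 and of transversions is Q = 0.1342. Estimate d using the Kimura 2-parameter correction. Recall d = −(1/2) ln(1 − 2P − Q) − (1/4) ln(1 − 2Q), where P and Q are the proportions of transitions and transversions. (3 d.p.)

0.176

Under the Kimura two-parameter model, d = −½ ln(1 − 2P − Q) − ¼ ln(1 − 2Q).
1 − 2P − Q = 0.8218, giving −½ ln(0.8218) = 0.098129.
1 − 2Q = 0.7316, giving −¼ ln(0.7316) = 0.078130.
d = 0.098129 + 0.078130 = 0.176259.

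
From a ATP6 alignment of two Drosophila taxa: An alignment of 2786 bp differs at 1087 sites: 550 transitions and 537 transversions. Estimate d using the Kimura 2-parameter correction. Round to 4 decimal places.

0.5646

P = 550/2786 ≈ 0.197416 and Q = 537/2786 ≈ 0.192749.
Under the Kimura two-parameter model, d = −½ ln(1 − 2P − Q) − ¼ ln(1 − 2Q).
1 − 2P − Q = 0.412419, giving −½ ln(0.412419) = 0.442858.
1 − 2Q = 0.614502, giving −¼ ln(0.614502) = 0.121736.
d = 0.442858 + 0.121736 = 0.564594.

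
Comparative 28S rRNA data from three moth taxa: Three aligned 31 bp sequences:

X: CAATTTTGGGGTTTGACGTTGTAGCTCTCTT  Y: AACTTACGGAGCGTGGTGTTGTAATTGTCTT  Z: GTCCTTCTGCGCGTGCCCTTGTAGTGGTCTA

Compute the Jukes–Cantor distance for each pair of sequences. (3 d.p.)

d(X,Y) = 0.544, d(X,Z) = 0.777, d(Y,Z) = 0.544

X–Y: 12/31 sites differ → p ≈ 0.387097, d = −0.75 ln(1 − 0.516129) = 0.544453 ≈ 0.544.
X–Z: 15/31 sites differ → p ≈ 0.483871, d = −0.75 ln(1 − 0.645161) = 0.777068 ≈ 0.777.
Y–Z: 12/31 sites differ → p ≈ 0.387097, d = −0.75 ln(1 − 0.516129) = 0.544453 ≈ 0.544.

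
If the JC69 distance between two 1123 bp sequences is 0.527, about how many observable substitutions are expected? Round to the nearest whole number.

425

Invert JC69: p = (3/4)(1 − e^(−4d/3)) = 0.75 × (1 − e^(-0.702667)) = 0.75 × (1 − 0.495263) = 0.378553.
Expected differing sites = pL ≈ 0.378553 × 1123 = 425.115019 ≈ 425.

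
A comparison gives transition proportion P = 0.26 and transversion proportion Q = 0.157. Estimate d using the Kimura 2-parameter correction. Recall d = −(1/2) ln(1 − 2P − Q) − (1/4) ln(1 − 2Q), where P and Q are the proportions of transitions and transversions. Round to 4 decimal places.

0.6593

Under the Kimura two-parameter model, d = −½ ln(1 − 2P − Q) − ¼ ln(1 − 2Q).
1 − 2P − Q = 0.323, giving −½ ln(0.323) = 0.565051.
1 − 2Q = 0.686, giving −¼ ln(0.686) = 0.094219.
d = 0.565051 + 0.094219 = 0.659270.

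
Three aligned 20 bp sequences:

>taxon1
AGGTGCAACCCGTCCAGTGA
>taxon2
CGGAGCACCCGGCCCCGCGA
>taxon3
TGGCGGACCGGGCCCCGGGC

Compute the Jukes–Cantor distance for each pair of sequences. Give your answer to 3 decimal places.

taxon1–taxon2: 7/20 sites differ → p = 0.35, d = −0.75 ln(1 − 0.466667) = 0.471457 ≈ 0.471.
taxon1–taxon3: 10/20 sites differ → p = 0.5, d = −0.75 ln(1 − 0.666667) = 0.823960 ≈ 0.824.
taxon2–taxon3: 6/20 sites differ → p = 0.3, d = −0.75 ln(1 − 0.4) = 0.383119 ≈ 0.383.

d(taxon1,taxon2) = 0.471, d(taxon1,taxon3) = 0.824, d(taxon2,taxon3) = 0.383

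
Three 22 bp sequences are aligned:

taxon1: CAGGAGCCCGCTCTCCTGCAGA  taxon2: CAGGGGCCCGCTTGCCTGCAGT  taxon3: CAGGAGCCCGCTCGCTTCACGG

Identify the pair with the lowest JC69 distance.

taxon1 and taxon2

taxon1–taxon2: 4/22 differ, p = 0.182, d = 0.208.
taxon1–taxon3: 6/22 differ, p = 0.273, d = 0.339.
taxon2–taxon3: 7/22 differ, p = 0.318, d = 0.414.
The smallest distance is between taxon1 and taxon2.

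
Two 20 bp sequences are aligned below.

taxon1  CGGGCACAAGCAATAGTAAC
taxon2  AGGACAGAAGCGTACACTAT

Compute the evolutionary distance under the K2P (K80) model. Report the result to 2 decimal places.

1.03

Of 20 sites, 5 differences are transitions and 6 are transversions, so P = 5/20 = 0.25 and Q = 6/20 = 0.3.
Under the Kimura two-parameter model, d = −½ ln(1 − 2P − Q) − ¼ ln(1 − 2Q).
1 − 2P − Q = 0.2, giving −½ ln(0.2) = 0.804719.
1 − 2Q = 0.4, giving −¼ ln(0.4) = 0.229073.
d = 0.804719 + 0.229073 = 1.033792.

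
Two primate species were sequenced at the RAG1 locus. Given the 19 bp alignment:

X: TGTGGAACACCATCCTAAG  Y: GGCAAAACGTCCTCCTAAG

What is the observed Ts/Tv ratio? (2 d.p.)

2.50

Transitions are A↔G and C↔T; transversions are all other mismatches.
Transitions: 5. Transversions: 2.
R = 5/2 = 2.50.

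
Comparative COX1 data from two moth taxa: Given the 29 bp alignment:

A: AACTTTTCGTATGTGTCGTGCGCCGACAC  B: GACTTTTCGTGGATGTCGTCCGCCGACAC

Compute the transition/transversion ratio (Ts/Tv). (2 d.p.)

1.50

Transitions are A↔G and C↔T; transversions are all other mismatches.
Transitions: 3. Transversions: 2.
R = 3/2 = 1.50.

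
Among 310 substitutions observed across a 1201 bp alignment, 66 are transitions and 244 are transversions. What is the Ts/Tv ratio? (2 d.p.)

0.27

R = 66/244 = 0.270491… ≈ 0.27 (to 2 d.p.).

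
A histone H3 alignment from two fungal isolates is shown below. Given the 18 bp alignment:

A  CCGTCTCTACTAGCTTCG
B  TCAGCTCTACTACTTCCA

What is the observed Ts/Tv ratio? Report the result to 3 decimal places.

Transitions are A↔G and C↔T; transversions are all other mismatches.
Transitions: 5. Transversions: 2.
R = 5/2 = 2.500.

2.500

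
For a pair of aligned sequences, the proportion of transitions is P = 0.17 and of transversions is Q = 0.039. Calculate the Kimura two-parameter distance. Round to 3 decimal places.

Under the Kimura two-parameter model, d = −½ ln(1 − 2P − Q) − ¼ ln(1 − 2Q).
1 − 2P − Q = 0.621, giving −½ ln(0.621) = 0.238212.
1 − 2Q = 0.922, giving −¼ ln(0.922) = 0.020303.
d = 0.238212 + 0.020303 = 0.258515.

0.259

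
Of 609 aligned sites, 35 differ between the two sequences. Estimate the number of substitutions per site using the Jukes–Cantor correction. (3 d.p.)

0.060

p = 35/609 ≈ 0.057471.
d = −(3/4) ln(1 − 4p/3) = −0.75 ln(1 − 0.076628) = −0.75 ln(0.923372)
  = −0.75 × (-0.079723) = 0.059792 substitutions/site.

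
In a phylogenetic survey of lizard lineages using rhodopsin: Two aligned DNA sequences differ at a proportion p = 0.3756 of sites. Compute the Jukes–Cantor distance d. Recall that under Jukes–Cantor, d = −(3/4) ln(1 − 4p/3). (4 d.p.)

0.5211

d = −(3/4) ln(1 − 4p/3) = −0.75 ln(1 − 0.5008) = −0.75 ln(0.4992)
  = −0.75 × (-0.694748) = 0.521061 substitutions/site.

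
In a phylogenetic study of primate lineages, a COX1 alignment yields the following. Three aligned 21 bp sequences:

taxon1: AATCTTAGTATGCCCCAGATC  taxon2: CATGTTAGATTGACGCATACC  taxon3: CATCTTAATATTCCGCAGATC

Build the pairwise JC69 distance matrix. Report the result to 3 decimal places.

taxon1–taxon2: 8/21 sites differ → p ≈ 0.380952, d = −0.75 ln(1 − 0.507936) = 0.531860 ≈ 0.532.
taxon1–taxon3: 4/21 sites differ → p ≈ 0.190476, d = −0.75 ln(1 − 0.253968) = 0.219740 ≈ 0.220.
taxon2–taxon3: 8/21 sites differ → p ≈ 0.380952, d = −0.75 ln(1 − 0.507936) = 0.531860 ≈ 0.532.

d(taxon1,taxon2) = 0.532, d(taxon1,taxon3) = 0.220, d(taxon2,taxon3) = 0.532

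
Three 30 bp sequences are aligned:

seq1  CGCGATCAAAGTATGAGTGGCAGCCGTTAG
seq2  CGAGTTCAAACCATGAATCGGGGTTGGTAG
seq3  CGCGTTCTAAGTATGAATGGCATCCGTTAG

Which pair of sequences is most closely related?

seq1 and seq3

seq1–seq2: 11/30 differ, p = 0.367, d = 0.503.
seq1–seq3: 4/30 differ, p = 0.133, d = 0.147.
seq2–seq3: 11/30 differ, p = 0.367, d = 0.503.
The smallest distance is between seq1 and seq3.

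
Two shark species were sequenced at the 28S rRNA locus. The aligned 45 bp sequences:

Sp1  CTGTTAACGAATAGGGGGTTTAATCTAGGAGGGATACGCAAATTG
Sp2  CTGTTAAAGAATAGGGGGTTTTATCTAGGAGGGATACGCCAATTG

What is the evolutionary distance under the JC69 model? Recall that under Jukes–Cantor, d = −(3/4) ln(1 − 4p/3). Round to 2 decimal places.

0.07

The sequences differ at 3 of 45 sites (8, 22, 40), so p = 3/45 ≈ 0.066667.
d = −(3/4) ln(1 − 4p/3) = −0.75 ln(1 − 0.088889) = −0.75 ln(0.911111)
  = −0.75 × (-0.093091) = 0.069818 substitutions/site.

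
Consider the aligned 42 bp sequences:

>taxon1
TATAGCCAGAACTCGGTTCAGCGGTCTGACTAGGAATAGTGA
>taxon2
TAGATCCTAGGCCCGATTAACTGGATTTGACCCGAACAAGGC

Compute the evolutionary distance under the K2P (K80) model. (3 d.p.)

Of 42 sites, 11 differences are transitions and 12 are transversions, so P = 11/42 ≈ 0.261905 and Q = 12/42 ≈ 0.285714.
Under the Kimura two-parameter model, d = −½ ln(1 − 2P − Q) − ¼ ln(1 − 2Q).
1 − 2P − Q = 0.190476, giving −½ ln(0.190476) = 0.829115.
1 − 2Q = 0.428572, giving −¼ ln(0.428572) = 0.211824.
d = 0.829115 + 0.211824 = 1.040939.

1.041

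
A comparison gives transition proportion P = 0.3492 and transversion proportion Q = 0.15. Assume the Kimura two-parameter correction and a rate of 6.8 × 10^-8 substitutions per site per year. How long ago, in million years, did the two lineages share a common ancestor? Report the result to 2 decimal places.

Under the Kimura two-parameter model, d = −½ ln(1 − 2P − Q) − ¼ ln(1 − 2Q).
1 − 2P − Q = 0.1516, giving −½ ln(0.1516) = 0.943255.
1 − 2Q = 0.7, giving −¼ ln(0.7) = 0.089169.
d = 0.943255 + 0.089169 = 1.032424.
Under a molecular clock d = 2μt, so t = d/(2μ) = 1.032424 / (2 × 6.8 × 10^-8) = 7.59 million years.

7.59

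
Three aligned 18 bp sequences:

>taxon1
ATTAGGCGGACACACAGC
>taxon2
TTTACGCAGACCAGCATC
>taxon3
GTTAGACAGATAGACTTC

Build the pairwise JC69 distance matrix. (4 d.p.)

taxon1–taxon2: 7/18 sites differ → p ≈ 0.388889, d = −0.75 ln(1 − 0.518519) = 0.548166 ≈ 0.5482.
taxon1–taxon3: 7/18 sites differ → p ≈ 0.388889, d = −0.75 ln(1 − 0.518519) = 0.548166 ≈ 0.5482.
taxon2–taxon3: 8/18 sites differ → p ≈ 0.444444, d = −0.75 ln(1 − 0.592592) = 0.673455 ≈ 0.6735.

d(taxon1,taxon2) = 0.5482, d(taxon1,taxon3) = 0.5482, d(taxon2,taxon3) = 0.6735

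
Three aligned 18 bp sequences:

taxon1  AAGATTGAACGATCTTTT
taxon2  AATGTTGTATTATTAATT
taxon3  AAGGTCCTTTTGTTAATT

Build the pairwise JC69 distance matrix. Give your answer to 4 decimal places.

taxon1–taxon2: 8/18 sites differ → p ≈ 0.444444, d = −0.75 ln(1 − 0.592592) = 0.673455 ≈ 0.6735.
taxon1–taxon3: 11/18 sites differ → p ≈ 0.611111, d = −0.75 ln(1 − 0.814815) = 1.264800 ≈ 1.2648.
taxon2–taxon3: 5/18 sites differ → p ≈ 0.277778, d = −0.75 ln(1 − 0.370371) = 0.346968 ≈ 0.3470.

d(taxon1,taxon2) = 0.6735, d(taxon1,taxon3) = 1.2648, d(taxon2,taxon3) = 0.3470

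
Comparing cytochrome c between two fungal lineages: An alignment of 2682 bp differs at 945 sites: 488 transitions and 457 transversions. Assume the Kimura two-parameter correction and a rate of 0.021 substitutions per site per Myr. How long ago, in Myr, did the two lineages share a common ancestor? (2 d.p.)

P = 488/2682 ≈ 0.181954 and Q = 457/2682 ≈ 0.170395.
Under the Kimura two-parameter model, d = −½ ln(1 − 2P − Q) − ¼ ln(1 − 2Q).
1 − 2P − Q = 0.465697, giving −½ ln(0.465697) = 0.382110.
1 − 2Q = 0.65921, giving −¼ ln(0.65921) = 0.104178.
d = 0.382110 + 0.104178 = 0.486288.
Under a molecular clock d = 2μt, so t = d/(2μ) = 0.486288 / (2 × 0.021) = 11.58 Myr.

11.58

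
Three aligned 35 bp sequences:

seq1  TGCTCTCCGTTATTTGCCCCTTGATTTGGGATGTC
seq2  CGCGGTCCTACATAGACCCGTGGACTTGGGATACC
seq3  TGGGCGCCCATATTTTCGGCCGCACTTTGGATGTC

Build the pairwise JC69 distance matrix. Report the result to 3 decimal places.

seq1–seq2: 14/35 sites differ → p = 0.4, d = −0.75 ln(1 − 0.533333) = 0.571605 ≈ 0.572.
seq1–seq3: 13/35 sites differ → p ≈ 0.371429, d = −0.75 ln(1 − 0.495239) = 0.512753 ≈ 0.513.
seq2–seq3: 17/35 sites differ → p ≈ 0.485714, d = −0.75 ln(1 − 0.647619) = 0.782282 ≈ 0.782.

d(seq1,seq2) = 0.572, d(seq1,seq3) = 0.513, d(seq2,seq3) = 0.782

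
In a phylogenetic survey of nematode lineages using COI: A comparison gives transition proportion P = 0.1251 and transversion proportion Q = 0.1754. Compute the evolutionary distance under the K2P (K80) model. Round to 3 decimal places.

Under the Kimura two-parameter model, d = −½ ln(1 − 2P − Q) − ¼ ln(1 − 2Q).
1 − 2P − Q = 0.5744, giving −½ ln(0.5744) = 0.277215.
1 − 2Q = 0.6492, giving −¼ ln(0.6492) = 0.108004.
d = 0.277215 + 0.108004 = 0.385219.

0.385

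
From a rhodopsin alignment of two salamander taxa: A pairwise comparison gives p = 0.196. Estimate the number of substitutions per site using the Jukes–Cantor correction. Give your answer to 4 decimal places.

d = −(3/4) ln(1 − 4p/3) = −0.75 ln(1 − 0.261333) = −0.75 ln(0.738667)
  = −0.75 × (-0.302908) = 0.227181 substitutions/site.

0.2272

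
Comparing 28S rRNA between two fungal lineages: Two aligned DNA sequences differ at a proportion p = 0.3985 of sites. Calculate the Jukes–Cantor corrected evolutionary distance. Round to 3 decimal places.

0.568

d = −(3/4) ln(1 − 4p/3) = −0.75 ln(1 − 0.531333) = −0.75 ln(0.468667)
  = −0.75 × (-0.757863) = 0.568397 substitutions/site.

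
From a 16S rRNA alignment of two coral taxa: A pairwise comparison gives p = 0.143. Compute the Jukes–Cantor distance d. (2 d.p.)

d = −(3/4) ln(1 − 4p/3) = −0.75 ln(1 − 0.190667) = −0.75 ln(0.809333)
  = −0.75 × (-0.211545) = 0.158659 substitutions/site.

0.16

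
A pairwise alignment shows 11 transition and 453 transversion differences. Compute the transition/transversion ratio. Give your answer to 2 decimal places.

0.02

R = 11/453 = 0.024282… ≈ 0.02 (to 2 d.p.).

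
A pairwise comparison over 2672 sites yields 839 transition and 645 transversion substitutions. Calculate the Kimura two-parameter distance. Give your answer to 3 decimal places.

P = 839/2672 ≈ 0.313997 and Q = 645/2672 ≈ 0.241392.
Under the Kimura two-parameter model, d = −½ ln(1 − 2P − Q) − ¼ ln(1 − 2Q).
1 − 2P − Q = 0.130614, giving −½ ln(0.130614) = 1.017754.
1 − 2Q = 0.517216, giving −¼ ln(0.517216) = 0.164824.
d = 1.017754 + 0.164824 = 1.182578.

1.183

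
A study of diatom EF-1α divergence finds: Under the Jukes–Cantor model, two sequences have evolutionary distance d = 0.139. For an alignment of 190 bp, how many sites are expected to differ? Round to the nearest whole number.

24

Invert JC69: p = (3/4)(1 − e^(−4d/3)) = 0.75 × (1 − e^(-0.185333)) = 0.75 × (1 − 0.830828) = 0.126879.
Expected differing sites = pL ≈ 0.126879 × 190 = 24.10701 ≈ 24.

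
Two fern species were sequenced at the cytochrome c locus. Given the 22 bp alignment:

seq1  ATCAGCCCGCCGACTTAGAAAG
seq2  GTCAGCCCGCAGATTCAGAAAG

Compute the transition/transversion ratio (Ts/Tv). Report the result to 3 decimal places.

3.000

Transitions are A↔G and C↔T; transversions are all other mismatches.
Transitions: 3. Transversions: 1.
R = 3/1 = 3.000.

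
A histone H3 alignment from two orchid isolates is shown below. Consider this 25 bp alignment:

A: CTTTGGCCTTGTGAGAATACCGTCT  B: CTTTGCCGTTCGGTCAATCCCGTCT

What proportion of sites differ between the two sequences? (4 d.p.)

The sequences differ at 7 of 25 positions (sites 6, 8, 11, 12, 14, 15, 19).
p = 7/25 = 0.2800.

0.2800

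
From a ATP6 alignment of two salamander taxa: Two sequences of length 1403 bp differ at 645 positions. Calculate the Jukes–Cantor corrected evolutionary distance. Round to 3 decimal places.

p = 645/1403 ≈ 0.459729.
d = −(3/4) ln(1 − 4p/3) = −0.75 ln(1 − 0.612972) = −0.75 ln(0.387028)
  = −0.75 × (-0.949258) = 0.711944 substitutions/site.

0.712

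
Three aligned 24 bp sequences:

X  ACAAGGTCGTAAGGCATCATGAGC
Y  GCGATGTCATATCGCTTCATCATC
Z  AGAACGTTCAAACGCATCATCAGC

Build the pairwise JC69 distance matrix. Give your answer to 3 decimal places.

X–Y: 9/24 sites differ → p = 0.375, d = −0.75 ln(1 − 0.5) = 0.519860 ≈ 0.520.
X–Z: 7/24 sites differ → p ≈ 0.291667, d = −0.75 ln(1 − 0.388889) = 0.369358 ≈ 0.369.
Y–Z: 10/24 sites differ → p ≈ 0.416667, d = −0.75 ln(1 − 0.555556) = 0.608198 ≈ 0.608.

d(X,Y) = 0.520, d(X,Z) = 0.369, d(Y,Z) = 0.608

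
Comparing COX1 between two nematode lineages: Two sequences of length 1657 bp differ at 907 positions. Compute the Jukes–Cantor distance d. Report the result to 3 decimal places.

p = 907/1657 ≈ 0.547375.
d = −(3/4) ln(1 − 4p/3) = −0.75 ln(1 − 0.729833) = −0.75 ln(0.270167)
  = −0.75 × (-1.308715) = 0.981536 substitutions/site.

0.982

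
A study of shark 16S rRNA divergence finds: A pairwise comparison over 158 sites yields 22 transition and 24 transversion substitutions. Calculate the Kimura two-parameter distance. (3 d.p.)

0.372

P = 22/158 ≈ 0.139241 and Q = 24/158 ≈ 0.151899.
Under the Kimura two-parameter model, d = −½ ln(1 − 2P − Q) − ¼ ln(1 − 2Q).
1 − 2P − Q = 0.569619, giving −½ ln(0.569619) = 0.281394.
1 − 2Q = 0.696202, giving −¼ ln(0.696202) = 0.090529.
d = 0.281394 + 0.090529 = 0.371923.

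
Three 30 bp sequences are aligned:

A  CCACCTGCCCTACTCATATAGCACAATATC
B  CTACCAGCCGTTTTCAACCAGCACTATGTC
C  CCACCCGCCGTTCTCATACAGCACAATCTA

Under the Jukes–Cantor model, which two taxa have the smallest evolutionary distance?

A and C

A–B: 10/30 differ, p = 0.333, d = 0.441.
A–C: 6/30 differ, p = 0.200, d = 0.233.
B–C: 8/30 differ, p = 0.267, d = 0.330.
The smallest distance is between A and C.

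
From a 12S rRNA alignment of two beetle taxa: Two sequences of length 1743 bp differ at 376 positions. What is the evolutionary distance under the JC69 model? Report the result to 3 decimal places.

p = 376/1743 ≈ 0.21572.
d = −(3/4) ln(1 − 4p/3) = −0.75 ln(1 − 0.287627) = −0.75 ln(0.712373)
  = −0.75 × (-0.339154) = 0.254366 substitutions/site.

0.254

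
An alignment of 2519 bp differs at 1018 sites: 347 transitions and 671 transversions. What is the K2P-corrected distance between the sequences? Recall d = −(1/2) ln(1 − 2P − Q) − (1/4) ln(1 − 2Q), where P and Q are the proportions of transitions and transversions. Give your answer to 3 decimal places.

P = 347/2519 ≈ 0.137753 and Q = 671/2519 ≈ 0.266376.
Under the Kimura two-parameter model, d = −½ ln(1 − 2P − Q) − ¼ ln(1 − 2Q).
1 − 2P − Q = 0.458118, giving −½ ln(0.458118) = 0.390314.
1 − 2Q = 0.467248, giving −¼ ln(0.467248) = 0.190224.
d = 0.390314 + 0.190224 = 0.580538.

0.581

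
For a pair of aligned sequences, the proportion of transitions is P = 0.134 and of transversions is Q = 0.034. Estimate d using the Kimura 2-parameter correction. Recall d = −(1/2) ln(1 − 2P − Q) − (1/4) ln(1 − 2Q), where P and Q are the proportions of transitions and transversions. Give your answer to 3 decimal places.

0.197

Under the Kimura two-parameter model, d = −½ ln(1 − 2P − Q) − ¼ ln(1 − 2Q).
1 − 2P − Q = 0.698, giving −½ ln(0.698) = 0.179768.
1 − 2Q = 0.932, giving −¼ ln(0.932) = 0.017606.
d = 0.179768 + 0.017606 = 0.197374.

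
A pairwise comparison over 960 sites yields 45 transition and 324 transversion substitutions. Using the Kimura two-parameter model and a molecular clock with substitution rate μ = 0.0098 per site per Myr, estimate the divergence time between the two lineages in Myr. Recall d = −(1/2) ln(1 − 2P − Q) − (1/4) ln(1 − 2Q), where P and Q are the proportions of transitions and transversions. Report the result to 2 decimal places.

28.73

P = 45/960 = 0.046875 and Q = 324/960 = 0.3375.
Under the Kimura two-parameter model, d = −½ ln(1 − 2P − Q) − ¼ ln(1 − 2Q).
1 − 2P − Q = 0.56875, giving −½ ln(0.56875) = 0.282157.
1 − 2Q = 0.325, giving −¼ ln(0.325) = 0.280983.
d = 0.282157 + 0.280983 = 0.563140.
Under a molecular clock d = 2μt, so t = d/(2μ) = 0.563140 / (2 × 0.0098) = 28.73 Myr.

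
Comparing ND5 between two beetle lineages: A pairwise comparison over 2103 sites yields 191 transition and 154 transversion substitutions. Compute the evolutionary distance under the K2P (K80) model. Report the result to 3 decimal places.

P = 191/2103 ≈ 0.090823 and Q = 154/2103 ≈ 0.073229.
Under the Kimura two-parameter model, d = −½ ln(1 − 2P − Q) − ¼ ln(1 − 2Q).
1 − 2P − Q = 0.745125, giving −½ ln(0.745125) = 0.147102.
1 − 2Q = 0.853542, giving −¼ ln(0.853542) = 0.039590.
d = 0.147102 + 0.039590 = 0.186692.

0.187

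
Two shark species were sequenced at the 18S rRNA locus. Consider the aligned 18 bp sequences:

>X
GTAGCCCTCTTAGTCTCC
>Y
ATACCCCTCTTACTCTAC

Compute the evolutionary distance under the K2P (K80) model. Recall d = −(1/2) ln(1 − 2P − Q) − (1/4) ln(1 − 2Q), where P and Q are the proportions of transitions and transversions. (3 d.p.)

Of 18 sites, 1 differences are transitions and 3 are transversions, so P = 1/18 ≈ 0.055556 and Q = 3/18 ≈ 0.166667.
Under the Kimura two-parameter model, d = −½ ln(1 − 2P − Q) − ¼ ln(1 − 2Q).
1 − 2P − Q = 0.722221, giving −½ ln(0.722221) = 0.162712.
1 − 2Q = 0.666666, giving −¼ ln(0.666666) = 0.101367.
d = 0.162712 + 0.101367 = 0.264079.

0.264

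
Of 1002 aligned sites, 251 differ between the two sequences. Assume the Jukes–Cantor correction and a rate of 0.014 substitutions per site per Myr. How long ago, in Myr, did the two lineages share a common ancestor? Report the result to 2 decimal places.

p = 251/1002 ≈ 0.250499.
d = −(3/4) ln(1 − 4p/3) = −0.75 ln(1 − 0.333999) = −0.75 ln(0.666001)
  = −0.75 × (-0.406464) = 0.304848 substitutions/site.
Under a molecular clock d = 2μt, so t = d/(2μ) = 0.304848 / (2 × 0.014) = 10.89 Myr.

10.89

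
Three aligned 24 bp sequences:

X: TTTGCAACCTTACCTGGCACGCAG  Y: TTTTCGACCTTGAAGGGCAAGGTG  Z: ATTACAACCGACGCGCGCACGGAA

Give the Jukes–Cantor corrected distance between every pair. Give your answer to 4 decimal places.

X–Y: 9/24 sites differ → p = 0.375, d = −0.75 ln(1 − 0.5) = 0.519860 ≈ 0.5199.
X–Z: 10/24 sites differ → p ≈ 0.416667, d = −0.75 ln(1 − 0.555556) = 0.608198 ≈ 0.6082.
Y–Z: 12/24 sites differ → p = 0.5, d = −0.75 ln(1 − 0.666667) = 0.823960 ≈ 0.8240.

d(X,Y) = 0.5199, d(X,Z) = 0.6082, d(Y,Z) = 0.8240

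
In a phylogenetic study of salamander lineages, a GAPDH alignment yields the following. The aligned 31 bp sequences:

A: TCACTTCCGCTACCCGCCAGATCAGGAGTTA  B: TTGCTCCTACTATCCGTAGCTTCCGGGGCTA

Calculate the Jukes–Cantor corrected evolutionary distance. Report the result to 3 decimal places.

0.691

The sequences differ at 14 of 31 sites, so p = 14/31 ≈ 0.451613.
d = −(3/4) ln(1 − 4p/3) = −0.75 ln(1 − 0.602151) = −0.75 ln(0.397849)
  = −0.75 × (-0.921683) = 0.691262 substitutions/site.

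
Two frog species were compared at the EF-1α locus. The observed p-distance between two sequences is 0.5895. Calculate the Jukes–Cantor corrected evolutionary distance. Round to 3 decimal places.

1.156

d = −(3/4) ln(1 − 4p/3) = −0.75 ln(1 − 0.786) = −0.75 ln(0.214)
  = −0.75 × (-1.541779) = 1.156334 substitutions/site.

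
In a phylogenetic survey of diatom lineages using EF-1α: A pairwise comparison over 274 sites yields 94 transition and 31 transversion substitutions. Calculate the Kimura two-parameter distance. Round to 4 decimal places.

P = 94/274 ≈ 0.343066 and Q = 31/274 ≈ 0.113139.
Under the Kimura two-parameter model, d = −½ ln(1 − 2P − Q) − ¼ ln(1 − 2Q).
1 − 2P − Q = 0.200729, giving −½ ln(0.200729) = 0.802900.
1 − 2Q = 0.773722, giving −¼ ln(0.773722) = 0.064136.
d = 0.802900 + 0.064136 = 0.867036.

0.8670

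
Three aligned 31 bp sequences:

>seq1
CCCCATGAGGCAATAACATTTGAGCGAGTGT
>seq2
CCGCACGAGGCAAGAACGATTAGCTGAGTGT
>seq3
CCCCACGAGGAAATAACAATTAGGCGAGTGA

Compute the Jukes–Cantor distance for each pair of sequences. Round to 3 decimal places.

d(seq1,seq2) = 0.367, d(seq1,seq3) = 0.224, d(seq2,seq3) = 0.269

seq1–seq2: 9/31 sites differ → p ≈ 0.290323, d = −0.75 ln(1 − 0.387097) = 0.367161 ≈ 0.367.
seq1–seq3: 6/31 sites differ → p ≈ 0.193548, d = −0.75 ln(1 − 0.258064) = 0.223869 ≈ 0.224.
seq2–seq3: 7/31 sites differ → p ≈ 0.225806, d = −0.75 ln(1 − 0.301075) = 0.268659 ≈ 0.269.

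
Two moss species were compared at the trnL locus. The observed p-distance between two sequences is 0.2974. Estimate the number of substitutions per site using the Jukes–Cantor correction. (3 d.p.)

d = −(3/4) ln(1 − 4p/3) = −0.75 ln(1 − 0.396533) = −0.75 ln(0.603467)
  = −0.75 × (-0.505064) = 0.378798 substitutions/site.

0.379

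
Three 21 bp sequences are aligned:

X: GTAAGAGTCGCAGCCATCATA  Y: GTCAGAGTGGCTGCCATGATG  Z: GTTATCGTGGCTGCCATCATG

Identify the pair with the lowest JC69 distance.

Y and Z

X–Y: 5/21 differ, p = 0.238, d = 0.286.
X–Z: 6/21 differ, p = 0.286, d = 0.360.
Y–Z: 4/21 differ, p = 0.190, d = 0.220.
The smallest distance is between Y and Z.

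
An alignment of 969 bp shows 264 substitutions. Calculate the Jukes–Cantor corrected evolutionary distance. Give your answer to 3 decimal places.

0.339

p = 264/969 ≈ 0.272446.
d = −(3/4) ln(1 − 4p/3) = −0.75 ln(1 − 0.363261) = −0.75 ln(0.636739)
  = −0.75 × (-0.451395) = 0.338546 substitutions/site.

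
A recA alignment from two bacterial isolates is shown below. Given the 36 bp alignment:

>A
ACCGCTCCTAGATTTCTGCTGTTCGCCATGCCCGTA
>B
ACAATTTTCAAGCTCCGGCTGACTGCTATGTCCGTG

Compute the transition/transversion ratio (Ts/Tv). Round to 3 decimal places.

4.667

Transitions are A↔G and C↔T; transversions are all other mismatches.
Transitions: 14. Transversions: 3.
R = 14/3 = 4.666666… ≈ 4.667 (to 3 d.p.).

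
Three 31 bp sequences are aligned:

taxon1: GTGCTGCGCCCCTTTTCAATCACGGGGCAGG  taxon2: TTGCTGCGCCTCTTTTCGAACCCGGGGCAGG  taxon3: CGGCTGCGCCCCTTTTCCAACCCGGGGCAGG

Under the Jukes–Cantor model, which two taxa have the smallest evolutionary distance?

taxon2 and taxon3

taxon1–taxon2: 5/31 differ, p = 0.161, d = 0.182.
taxon1–taxon3: 5/31 differ, p = 0.161, d = 0.182.
taxon2–taxon3: 4/31 differ, p = 0.129, d = 0.142.
The smallest distance is between taxon2 and taxon3.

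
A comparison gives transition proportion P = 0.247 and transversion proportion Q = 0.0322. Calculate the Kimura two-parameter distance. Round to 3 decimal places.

Under the Kimura two-parameter model, d = −½ ln(1 − 2P − Q) − ¼ ln(1 − 2Q).
1 − 2P − Q = 0.4738, giving −½ ln(0.4738) = 0.373485.
1 − 2Q = 0.9356, giving −¼ ln(0.9356) = 0.016642.
d = 0.373485 + 0.016642 = 0.390127.

0.390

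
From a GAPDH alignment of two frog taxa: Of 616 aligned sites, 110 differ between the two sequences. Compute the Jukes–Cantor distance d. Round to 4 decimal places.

p = 110/616 ≈ 0.178571.
d = −(3/4) ln(1 − 4p/3) = −0.75 ln(1 − 0.238095) = −0.75 ln(0.761905)
  = −0.75 × (-0.271933) = 0.203950 substitutions/site.

0.2040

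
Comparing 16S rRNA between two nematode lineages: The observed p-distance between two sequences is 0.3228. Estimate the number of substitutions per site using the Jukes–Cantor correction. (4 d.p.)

0.4221

d = −(3/4) ln(1 − 4p/3) = −0.75 ln(1 − 0.4304) = −0.75 ln(0.5696)
  = −0.75 × (-0.562821) = 0.422116 substitutions/site.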